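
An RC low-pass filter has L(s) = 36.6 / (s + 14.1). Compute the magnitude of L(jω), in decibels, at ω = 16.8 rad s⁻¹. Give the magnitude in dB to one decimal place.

4.4 dB

|j16.8 + 14.1| = √(16.8² + 14.1²) = 21.93
|L(j16.8)| = 36.6 / 21.93 = 1.6687
20 log₁₀(1.6687) = 4.45 dB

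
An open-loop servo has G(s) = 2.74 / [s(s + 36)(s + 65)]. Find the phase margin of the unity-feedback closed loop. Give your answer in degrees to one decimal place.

Gain crossover: |G(jω)| = 1 at ω ≈ 0.00117 rad/s.
∠G(j0.00117) = −90° − arctan(0.00117/36) − arctan(0.00117/65) ≈ -90.00°
PM = 180° + (-90.00°) = 90.00°

90.0°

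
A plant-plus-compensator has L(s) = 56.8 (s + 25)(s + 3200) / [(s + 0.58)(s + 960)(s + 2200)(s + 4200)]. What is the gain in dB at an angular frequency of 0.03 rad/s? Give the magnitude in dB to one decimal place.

-61.1 dB

|j0.03 + 25| = √(0.03² + 25²) = 25
|j0.03 + 3200| = √(0.03² + 3200²) = 3200
|j0.03 + 0.58| = √(0.03² + 0.58²) = 0.5808
|j0.03 + 960| = √(0.03² + 960²) = 960
|j0.03 + 2200| = √(0.03² + 2200²) = 2200
|j0.03 + 4200| = √(0.03² + 4200²) = 4200
|L(j0.03)| = 56.8 × 25 × 3200 / (0.5808 × 960 × 2200 × 4200) = 0.00088204
20 log₁₀(0.00088204) = -61.09 dB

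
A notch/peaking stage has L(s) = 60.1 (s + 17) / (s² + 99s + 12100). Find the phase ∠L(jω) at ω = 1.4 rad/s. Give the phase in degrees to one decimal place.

∠(j1.4 + 17) = arctan(1.4/17) = 4.71°
∠[(j1.4)² + 99(j1.4) + 12100] = ∠[12098 + j138.6] = 0.66°
∠L(j1.4) = 4.71° − 0.66° = 4.05°

4.1°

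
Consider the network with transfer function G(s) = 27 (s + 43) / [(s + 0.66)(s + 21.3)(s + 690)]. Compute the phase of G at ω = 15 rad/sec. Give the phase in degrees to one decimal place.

∠(j15 + 43) = arctan(15/43) = 19.23°
∠(j15 + 0.66) = arctan(15/0.66) = 87.48°
∠(j15 + 21.3) = arctan(15/21.3) = 35.15°
∠(j15 + 690) = arctan(15/690) = 1.25°
∠G(j15) = 19.23° − (87.48° + 35.15° + 1.25°) = -104.65°

-104.6°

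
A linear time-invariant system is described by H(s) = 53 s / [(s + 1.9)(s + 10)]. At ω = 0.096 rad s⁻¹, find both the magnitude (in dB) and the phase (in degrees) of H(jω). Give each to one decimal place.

|H| = -11.5 dB, ∠H = 86.6 deg

|j0.096| = 0.096
|j0.096 + 1.9| = √(0.096² + 1.9²) = 1.902
|j0.096 + 10| = √(0.096² + 10²) = 10
|H(j0.096)| = 53 × 0.096 / (1.902 × 10) = 0.26744
20 log₁₀(0.26744) = -11.46 dB
∠(j0.096) = 90.00°
∠(j0.096 + 1.9) = arctan(0.096/1.9) = 2.89°
∠(j0.096 + 10) = arctan(0.096/10) = 0.55°
∠H(j0.096) = 90.00° − (2.89° + 0.55°) = 86.56°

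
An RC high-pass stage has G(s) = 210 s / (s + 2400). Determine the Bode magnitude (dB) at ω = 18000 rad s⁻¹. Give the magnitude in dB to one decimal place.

46.4 dB

|j18000| = 1.8e+04
|j18000 + 2400| = √(18000² + 2400²) = 1.816e+04
|G(j18000)| = 210 × 1.8e+04 / 1.816e+04 = 208.16
20 log₁₀(208.16) = 46.37 dB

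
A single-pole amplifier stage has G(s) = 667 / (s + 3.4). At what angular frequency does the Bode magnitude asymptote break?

3.4 rad s⁻¹

The single real pole at s = −3.4 gives a corner at ω = 3.4 rad s⁻¹.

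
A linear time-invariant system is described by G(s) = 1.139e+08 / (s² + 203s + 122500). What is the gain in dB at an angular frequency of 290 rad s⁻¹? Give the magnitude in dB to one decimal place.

64.2 dB

|(j290)² + 203(j290) + 122500| = |38400 + j58870| = 7.029e+04
|G(j290)| = 1.139e+08 / 7.029e+04 = 1620.5
20 log₁₀(1620.5) = 64.19 dB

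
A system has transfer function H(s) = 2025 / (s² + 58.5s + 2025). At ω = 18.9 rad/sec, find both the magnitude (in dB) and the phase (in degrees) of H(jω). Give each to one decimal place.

|(j18.9)² + 58.5(j18.9) + 2025| = |1667.8 + j1105.6| = 2001
|H(j18.9)| = 2025 / 2001 = 1.012
20 log₁₀(1.012) = 0.10 dB
∠[(j18.9)² + 58.5(j18.9) + 2025] = ∠[1667.8 + j1105.6] = 33.54°
∠H(j18.9) = −33.54° = -33.54°

|H| = 0.1 dB, ∠H = -33.5°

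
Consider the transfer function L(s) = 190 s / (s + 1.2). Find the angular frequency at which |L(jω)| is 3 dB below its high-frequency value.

1.2 rad/s

For a single-pole high-pass, the −3 dB point is at the pole: ω = 1.2 rad/s.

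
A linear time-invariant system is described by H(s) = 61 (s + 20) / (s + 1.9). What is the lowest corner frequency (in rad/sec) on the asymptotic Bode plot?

Break frequencies occur at each pole and zero magnitude: 1.9 rad/sec, 20 rad/sec.
The lowest is 1.9 rad/sec.

1.9 rad/sec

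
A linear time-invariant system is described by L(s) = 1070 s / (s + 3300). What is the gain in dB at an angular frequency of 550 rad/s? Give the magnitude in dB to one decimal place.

44.9 dB

|j550| = 550
|j550 + 3300| = √(550² + 3300²) = 3346
|L(j550)| = 1070 × 550 / 3346 = 175.91
20 log₁₀(175.91) = 44.91 dB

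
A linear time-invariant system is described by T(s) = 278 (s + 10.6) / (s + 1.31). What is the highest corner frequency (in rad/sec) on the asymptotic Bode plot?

10.6 rad/sec

Break frequencies occur at each pole and zero magnitude: 1.31 rad/sec, 10.6 rad/sec.
The highest is 10.6 rad/sec.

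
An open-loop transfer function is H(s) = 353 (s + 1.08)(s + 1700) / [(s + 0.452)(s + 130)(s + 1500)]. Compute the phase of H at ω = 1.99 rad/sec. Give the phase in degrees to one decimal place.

∠(j1.99 + 1.08) = arctan(1.99/1.08) = 61.51°
∠(j1.99 + 1700) = arctan(1.99/1700) = 0.07°
∠(j1.99 + 0.452) = arctan(1.99/0.452) = 77.20°
∠(j1.99 + 130) = arctan(1.99/130) = 0.88°
∠(j1.99 + 1500) = arctan(1.99/1500) = 0.08°
∠H(j1.99) = 61.51° + 0.07° − (77.20° + 0.88° + 0.08°) = -16.58°

-16.6°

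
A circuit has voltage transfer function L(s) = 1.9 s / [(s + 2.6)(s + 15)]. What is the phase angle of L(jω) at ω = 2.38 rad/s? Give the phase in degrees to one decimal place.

∠(j2.38) = 90.00°
∠(j2.38 + 2.6) = arctan(2.38/2.6) = 42.47°
∠(j2.38 + 15) = arctan(2.38/15) = 9.02°
∠L(j2.38) = 90.00° − (42.47° + 9.02°) = 38.51°

38.5°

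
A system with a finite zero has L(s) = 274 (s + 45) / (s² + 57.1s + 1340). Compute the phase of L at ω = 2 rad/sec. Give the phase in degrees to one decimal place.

-2.3 deg

∠(j2 + 45) = arctan(2/45) = 2.54°
∠[(j2)² + 57.1(j2) + 1340] = ∠[1336 + j114.2] = 4.89°
∠L(j2) = 2.54° − 4.89° = -2.34°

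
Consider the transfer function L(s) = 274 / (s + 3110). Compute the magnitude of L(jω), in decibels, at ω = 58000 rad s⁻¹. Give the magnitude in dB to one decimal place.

-46.5 dB

|j58000 + 3110| = √(58000² + 3110²) = 5.808e+04
|L(j58000)| = 274 / 5.808e+04 = 0.0047174
20 log₁₀(0.0047174) = -46.53 dB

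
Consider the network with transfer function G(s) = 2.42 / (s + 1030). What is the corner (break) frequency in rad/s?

1030 rad/s

The single real pole at s = −1030 gives a corner at ω = 1030 rad/s.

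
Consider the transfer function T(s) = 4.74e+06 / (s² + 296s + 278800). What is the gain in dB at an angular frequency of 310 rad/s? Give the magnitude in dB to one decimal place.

|(j310)² + 296(j310) + 278800| = |1.827e+05 + j91760| = 2.044e+05
|T(j310)| = 4.74e+06 / 2.044e+05 = 23.184
20 log₁₀(23.184) = 27.30 dB

27.3 dB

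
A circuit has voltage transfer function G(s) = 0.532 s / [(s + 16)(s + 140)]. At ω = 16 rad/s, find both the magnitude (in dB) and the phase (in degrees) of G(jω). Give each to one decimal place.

|j16| = 16
|j16 + 16| = √(16² + 16²) = 22.63
|j16 + 140| = √(16² + 140²) = 140.9
|G(j16)| = 0.532 × 16 / (22.63 × 140.9) = 0.0026696
20 log₁₀(0.0026696) = -51.47 dB
∠(j16) = 90.00°
∠(j16 + 16) = arctan(16/16) = 45.00°
∠(j16 + 140) = arctan(16/140) = 6.52°
∠G(j16) = 90.00° − (45.00° + 6.52°) = 38.48°

|G| = -51.5 dB, ∠G = 38.5°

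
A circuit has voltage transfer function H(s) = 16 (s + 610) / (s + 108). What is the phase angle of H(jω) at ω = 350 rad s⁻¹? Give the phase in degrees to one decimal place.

∠(j350 + 610) = arctan(350/610) = 29.85°
∠(j350 + 108) = arctan(350/108) = 72.85°
∠H(j350) = 29.85° − 72.85° = -43.01°

-43.0°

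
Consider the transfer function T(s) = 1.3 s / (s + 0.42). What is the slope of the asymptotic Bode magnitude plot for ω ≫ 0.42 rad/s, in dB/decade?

With 1 zero and 1 pole, the high-frequency asymptotic slope is 20 × (1 − 1) = 0 dB/decade.

0 dB/decade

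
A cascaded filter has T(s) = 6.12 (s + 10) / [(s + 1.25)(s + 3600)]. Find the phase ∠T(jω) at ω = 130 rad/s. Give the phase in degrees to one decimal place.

-5.9°

∠(j130 + 10) = arctan(130/10) = 85.60°
∠(j130 + 1.25) = arctan(130/1.25) = 89.45°
∠(j130 + 3600) = arctan(130/3600) = 2.07°
∠T(j130) = 85.60° − (89.45° + 2.07°) = -5.92°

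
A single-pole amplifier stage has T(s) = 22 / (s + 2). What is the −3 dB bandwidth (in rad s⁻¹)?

For a single-pole low-pass, the −3 dB point is at the pole: ω = 2 rad s⁻¹.

2 rad s⁻¹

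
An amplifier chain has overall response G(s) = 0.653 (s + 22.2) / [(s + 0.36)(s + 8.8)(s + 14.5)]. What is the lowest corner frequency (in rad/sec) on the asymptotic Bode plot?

0.36 rad/sec

Break frequencies occur at each pole and zero magnitude: 0.36 rad/sec, 8.8 rad/sec, 14.5 rad/sec, 22.2 rad/sec.
The lowest is 0.36 rad/sec.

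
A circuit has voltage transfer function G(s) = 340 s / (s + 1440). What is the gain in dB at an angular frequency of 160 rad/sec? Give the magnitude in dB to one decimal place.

31.5 dB

|j160| = 160
|j160 + 1440| = √(160² + 1440²) = 1449
|G(j160)| = 340 × 160 / 1449 = 37.547
20 log₁₀(37.547) = 31.49 dB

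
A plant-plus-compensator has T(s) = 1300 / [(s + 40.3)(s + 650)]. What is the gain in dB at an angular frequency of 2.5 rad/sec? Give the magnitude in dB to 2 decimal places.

|j2.5 + 40.3| = √(2.5² + 40.3²) = 40.38
|j2.5 + 650| = √(2.5² + 650²) = 650
|T(j2.5)| = 1300 / (40.38 × 650) = 0.049532
20 log₁₀(0.049532) = -26.102 dB

-26.10 dB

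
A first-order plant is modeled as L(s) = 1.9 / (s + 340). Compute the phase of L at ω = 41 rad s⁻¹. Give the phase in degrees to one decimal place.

∠(j41 + 340) = arctan(41/340) = 6.88°
∠L(j41) = −6.88° = -6.88°

-6.9°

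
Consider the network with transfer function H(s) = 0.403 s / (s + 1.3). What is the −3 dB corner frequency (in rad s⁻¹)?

For a single-pole high-pass, the −3 dB point is at the pole: ω = 1.3 rad s⁻¹.

1.3 rad s⁻¹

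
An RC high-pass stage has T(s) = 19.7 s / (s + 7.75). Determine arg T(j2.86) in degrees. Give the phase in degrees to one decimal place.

∠(j2.86) = 90.00°
∠(j2.86 + 7.75) = arctan(2.86/7.75) = 20.26°
∠T(j2.86) = 90.00° − 20.26° = 69.74°

69.7 deg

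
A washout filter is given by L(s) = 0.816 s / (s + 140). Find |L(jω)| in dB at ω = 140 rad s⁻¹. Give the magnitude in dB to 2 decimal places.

|j140| = 140
|j140 + 140| = √(140² + 140²) = 198
|L(j140)| = 0.816 × 140 / 198 = 0.577
20 log₁₀(0.577) = -4.776 dB

-4.78 dB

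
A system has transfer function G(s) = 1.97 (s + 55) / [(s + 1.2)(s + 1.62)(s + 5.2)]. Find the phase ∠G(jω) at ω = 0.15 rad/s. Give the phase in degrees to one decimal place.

-13.9°

∠(j0.15 + 55) = arctan(0.15/55) = 0.16°
∠(j0.15 + 1.2) = arctan(0.15/1.2) = 7.13°
∠(j0.15 + 1.62) = arctan(0.15/1.62) = 5.29°
∠(j0.15 + 5.2) = arctan(0.15/5.2) = 1.65°
∠G(j0.15) = 0.16° − (7.13° + 5.29° + 1.65°) = -13.91°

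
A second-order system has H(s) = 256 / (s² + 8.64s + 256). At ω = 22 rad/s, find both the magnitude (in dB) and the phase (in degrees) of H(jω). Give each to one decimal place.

|H| = -1.3 dB, ∠H = -140.2°

|(j22)² + 8.64(j22) + 256| = |-228 + j190.08| = 296.8
|H(j22)| = 256 / 296.8 = 0.86242
20 log₁₀(0.86242) = -1.29 dB
∠[(j22)² + 8.64(j22) + 256] = ∠[-228 + j190.08] = 140.18°
∠H(j22) = −140.18° = -140.18°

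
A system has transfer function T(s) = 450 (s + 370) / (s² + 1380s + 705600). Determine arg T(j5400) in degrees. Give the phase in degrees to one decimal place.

-79.2 deg

∠(j5400 + 370) = arctan(5400/370) = 86.08°
∠[(j5400)² + 1380(j5400) + 705600] = ∠[-2.8454e+07 + j7.452e+06] = 165.32°
∠T(j5400) = 86.08° − 165.32° = -79.24°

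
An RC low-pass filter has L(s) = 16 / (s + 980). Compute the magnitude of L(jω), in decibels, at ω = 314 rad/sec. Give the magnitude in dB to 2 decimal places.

|j314 + 980| = √(314² + 980²) = 1029
|L(j314)| = 16 / 1029 = 0.015548
20 log₁₀(0.015548) = -36.167 dB

-36.17 dB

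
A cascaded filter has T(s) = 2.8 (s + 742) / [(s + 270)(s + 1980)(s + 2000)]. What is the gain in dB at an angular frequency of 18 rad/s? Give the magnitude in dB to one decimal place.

-114.2 dB

|j18 + 742| = √(18² + 742²) = 742.2
|j18 + 270| = √(18² + 270²) = 270.6
|j18 + 1980| = √(18² + 1980²) = 1980
|j18 + 2000| = √(18² + 2000²) = 2000
|T(j18)| = 2.8 × 742.2 / (270.6 × 1980 × 2000) = 1.9392e-06
20 log₁₀(1.9392e-06) = -114.25 dB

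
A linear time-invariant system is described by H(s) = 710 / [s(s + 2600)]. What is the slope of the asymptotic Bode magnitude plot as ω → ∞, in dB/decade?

With 0 zeros and 2 poles, the high-frequency asymptotic slope is 20 × (0 − 2) = -40 dB/decade.

-40 dB/decade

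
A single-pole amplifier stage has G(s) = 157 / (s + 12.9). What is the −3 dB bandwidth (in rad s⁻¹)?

For a single-pole low-pass, the −3 dB point is at the pole: ω = 12.9 rad s⁻¹.

12.9 rad s⁻¹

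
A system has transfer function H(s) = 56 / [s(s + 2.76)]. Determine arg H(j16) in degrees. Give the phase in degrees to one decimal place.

-170.2 deg

∠(j16 + 2.76) = arctan(16/2.76) = 80.21°
∠(j16) = 90.00°
∠H(j16) = − (80.21° + 90.00°) = -170.21°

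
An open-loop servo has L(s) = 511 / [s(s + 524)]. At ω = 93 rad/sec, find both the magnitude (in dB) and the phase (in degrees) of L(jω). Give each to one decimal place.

|j93 + 524| = √(93² + 524²) = 532.2
|j93| = 93
|L(j93)| = 511 / (532.2 × 93) = 0.010325
20 log₁₀(0.010325) = -39.72 dB
∠(j93 + 524) = arctan(93/524) = 10.06°
∠(j93) = 90.00°
∠L(j93) = − (10.06° + 90.00°) = -100.06°

|L| = -39.7 dB, ∠L = -100.1°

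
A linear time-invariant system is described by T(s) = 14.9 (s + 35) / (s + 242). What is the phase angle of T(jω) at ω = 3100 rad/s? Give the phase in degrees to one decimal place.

∠(j3100 + 35) = arctan(3100/35) = 89.35°
∠(j3100 + 242) = arctan(3100/242) = 85.54°
∠T(j3100) = 89.35° − 85.54° = 3.82°

3.8°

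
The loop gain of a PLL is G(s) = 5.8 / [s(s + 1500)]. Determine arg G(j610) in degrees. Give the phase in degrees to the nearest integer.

-112°

∠(j610 + 1500) = arctan(610/1500) = 22.13°
∠(j610) = 90.00°
∠G(j610) = − (22.13° + 90.00°) = -112.13°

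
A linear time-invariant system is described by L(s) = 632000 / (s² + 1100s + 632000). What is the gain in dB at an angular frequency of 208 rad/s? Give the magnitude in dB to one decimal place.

|(j208)² + 1100(j208) + 632000| = |5.8874e+05 + j2.288e+05| = 6.316e+05
|L(j208)| = 632000 / 6.316e+05 = 1.0006
20 log₁₀(1.0006) = 0.01 dB

0.0 dB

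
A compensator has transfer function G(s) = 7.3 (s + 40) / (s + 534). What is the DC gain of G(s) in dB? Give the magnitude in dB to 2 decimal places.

-5.24 dB

G(0) = 7.3 × 40 / 534 = 0.54682
20 log₁₀(0.54682) = -5.243 dB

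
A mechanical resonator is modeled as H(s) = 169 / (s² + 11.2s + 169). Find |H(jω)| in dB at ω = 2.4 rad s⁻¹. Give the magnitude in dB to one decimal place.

0.2 dB

|(j2.4)² + 11.2(j2.4) + 169| = |163.24 + j26.88| = 165.4
|H(j2.4)| = 169 / 165.4 = 1.0215
20 log₁₀(1.0215) = 0.19 dB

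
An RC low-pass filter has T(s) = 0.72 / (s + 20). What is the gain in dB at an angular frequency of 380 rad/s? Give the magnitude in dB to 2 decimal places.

-54.46 dB

|j380 + 20| = √(380² + 20²) = 380.5
|T(j380)| = 0.72 / 380.5 = 0.0018921
20 log₁₀(0.0018921) = -54.461 dB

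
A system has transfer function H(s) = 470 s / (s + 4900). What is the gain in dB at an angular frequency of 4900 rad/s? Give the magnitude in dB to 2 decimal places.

50.43 dB

|j4900| = 4900
|j4900 + 4900| = √(4900² + 4900²) = 6930
|H(j4900)| = 470 × 4900 / 6930 = 332.34
20 log₁₀(332.34) = 50.432 dB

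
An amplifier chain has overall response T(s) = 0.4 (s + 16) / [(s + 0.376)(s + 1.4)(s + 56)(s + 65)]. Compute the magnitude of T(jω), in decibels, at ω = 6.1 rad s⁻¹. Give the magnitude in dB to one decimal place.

-86.3 dB

|j6.1 + 16| = √(6.1² + 16²) = 17.12
|j6.1 + 0.376| = √(6.1² + 0.376²) = 6.112
|j6.1 + 1.4| = √(6.1² + 1.4²) = 6.259
|j6.1 + 56| = √(6.1² + 56²) = 56.33
|j6.1 + 65| = √(6.1² + 65²) = 65.29
|T(j6.1)| = 0.4 × 17.12 / (6.112 × 6.259 × 56.33 × 65.29) = 4.8691e-05
20 log₁₀(4.8691e-05) = -86.25 dB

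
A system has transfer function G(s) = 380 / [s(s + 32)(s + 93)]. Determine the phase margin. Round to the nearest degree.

90 deg

Gain crossover: |G(jω)| = 1 at ω ≈ 0.128 rad/s.
∠G(j0.128) = −90° − arctan(0.128/32) − arctan(0.128/93) ≈ -90.31°
PM = 180° + (-90.31°) = 89.69°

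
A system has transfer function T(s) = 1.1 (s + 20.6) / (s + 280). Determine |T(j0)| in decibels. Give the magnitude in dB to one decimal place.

T(0) = 1.1 × 20.6 / 280 = 0.080929
20 log₁₀(0.080929) = -21.84 dB

-21.8 dB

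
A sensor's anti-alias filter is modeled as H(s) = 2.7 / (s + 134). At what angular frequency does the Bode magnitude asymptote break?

134 rad/s

The single real pole at s = −134 gives a corner at ω = 134 rad/s.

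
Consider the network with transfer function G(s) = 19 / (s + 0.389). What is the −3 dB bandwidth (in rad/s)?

For a single-pole low-pass, the −3 dB point is at the pole: ω = 0.389 rad/s.

0.389 rad/s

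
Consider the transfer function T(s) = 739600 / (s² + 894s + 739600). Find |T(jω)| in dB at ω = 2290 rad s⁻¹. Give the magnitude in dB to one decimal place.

-16.5 dB

|(j2290)² + 894(j2290) + 739600| = |-4.5045e+06 + j2.0473e+06| = 4.948e+06
|T(j2290)| = 739600 / 4.948e+06 = 0.14948
20 log₁₀(0.14948) = -16.51 dB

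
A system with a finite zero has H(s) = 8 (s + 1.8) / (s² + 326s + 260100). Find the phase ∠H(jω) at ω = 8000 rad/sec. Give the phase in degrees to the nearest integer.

∠(j8000 + 1.8) = arctan(8000/1.8) = 89.99°
∠[(j8000)² + 326(j8000) + 260100] = ∠[-6.374e+07 + j2.608e+06] = 177.66°
∠H(j8000) = 89.99° − 177.66° = -87.67°

-88°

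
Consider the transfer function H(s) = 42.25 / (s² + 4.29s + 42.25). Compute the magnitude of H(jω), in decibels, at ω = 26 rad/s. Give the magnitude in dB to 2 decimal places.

-23.65 dB

|(j26)² + 4.29(j26) + 42.25| = |-633.75 + j111.54| = 643.5
|H(j26)| = 42.25 / 643.5 = 0.065658
20 log₁₀(0.065658) = -23.654 dB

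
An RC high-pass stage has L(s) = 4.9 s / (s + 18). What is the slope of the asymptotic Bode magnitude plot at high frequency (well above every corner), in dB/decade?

0 dB/decade

With 1 zero and 1 pole, the high-frequency asymptotic slope is 20 × (1 − 1) = 0 dB/decade.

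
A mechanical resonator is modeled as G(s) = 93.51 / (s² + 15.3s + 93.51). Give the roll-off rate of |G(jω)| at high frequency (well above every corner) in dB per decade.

With 0 zeros and 2 poles, the high-frequency asymptotic slope is 20 × (0 − 2) = -40 dB/decade.

-40 dB/decade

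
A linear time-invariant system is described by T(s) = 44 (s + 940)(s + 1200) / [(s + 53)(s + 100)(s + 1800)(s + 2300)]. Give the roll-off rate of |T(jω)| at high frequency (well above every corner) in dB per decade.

-40 dB/decade

With 2 zeros and 4 poles, the high-frequency asymptotic slope is 20 × (2 − 4) = -40 dB/decade.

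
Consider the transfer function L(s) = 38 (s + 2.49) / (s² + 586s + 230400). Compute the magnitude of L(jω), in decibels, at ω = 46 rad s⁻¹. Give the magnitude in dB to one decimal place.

-42.4 dB

|j46 + 2.49| = √(46² + 2.49²) = 46.07
|(j46)² + 586(j46) + 230400| = |2.2828e+05 + j26956| = 2.299e+05
|L(j46)| = 38 × 46.07 / 2.299e+05 = 0.0076154
20 log₁₀(0.0076154) = -42.37 dB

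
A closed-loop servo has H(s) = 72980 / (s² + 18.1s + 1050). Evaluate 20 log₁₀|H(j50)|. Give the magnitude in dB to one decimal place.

32.6 dB

|(j50)² + 18.1(j50) + 1050| = |-1450 + j905| = 1709
|H(j50)| = 72980 / 1709 = 42.697
20 log₁₀(42.697) = 32.61 dB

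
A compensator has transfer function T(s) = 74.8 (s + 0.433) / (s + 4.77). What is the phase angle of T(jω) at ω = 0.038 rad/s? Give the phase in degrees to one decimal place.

∠(j0.038 + 0.433) = arctan(0.038/0.433) = 5.02°
∠(j0.038 + 4.77) = arctan(0.038/4.77) = 0.46°
∠T(j0.038) = 5.02° − 0.46° = 4.56°

4.6°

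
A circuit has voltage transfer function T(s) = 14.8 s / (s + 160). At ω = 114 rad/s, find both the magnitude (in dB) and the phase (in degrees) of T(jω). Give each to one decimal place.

|T| = 18.7 dB, ∠T = 54.5 deg

|j114| = 114
|j114 + 160| = √(114² + 160²) = 196.5
|T(j114)| = 14.8 × 114 / 196.5 = 8.5881
20 log₁₀(8.5881) = 18.68 dB
∠(j114) = 90.00°
∠(j114 + 160) = arctan(114/160) = 35.47°
∠T(j114) = 90.00° − 35.47° = 54.53°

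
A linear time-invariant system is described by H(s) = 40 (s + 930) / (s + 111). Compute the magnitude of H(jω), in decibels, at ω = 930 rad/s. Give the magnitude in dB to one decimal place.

|j930 + 930| = √(930² + 930²) = 1315
|j930 + 111| = √(930² + 111²) = 936.6
|H(j930)| = 40 × 1315 / 936.6 = 56.17
20 log₁₀(56.17) = 34.99 dB

35.0 dB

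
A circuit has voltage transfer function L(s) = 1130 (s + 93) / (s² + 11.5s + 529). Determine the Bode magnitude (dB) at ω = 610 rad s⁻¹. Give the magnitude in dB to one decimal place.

|j610 + 93| = √(610² + 93²) = 617
|(j610)² + 11.5(j610) + 529| = |-3.7157e+05 + j7015| = 3.716e+05
|L(j610)| = 1130 × 617 / 3.716e+05 = 1.8762
20 log₁₀(1.8762) = 5.47 dB

5.5 dB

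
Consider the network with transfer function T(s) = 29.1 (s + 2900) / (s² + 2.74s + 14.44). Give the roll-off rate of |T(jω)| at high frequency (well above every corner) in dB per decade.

With 1 zero and 2 poles, the high-frequency asymptotic slope is 20 × (1 − 2) = -20 dB/decade.

-20 dB/decade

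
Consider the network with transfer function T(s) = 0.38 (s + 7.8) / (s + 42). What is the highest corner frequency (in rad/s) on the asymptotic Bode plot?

Break frequencies occur at each pole and zero magnitude: 7.8 rad/s, 42 rad/s.
The highest is 42 rad/s.

42 rad/s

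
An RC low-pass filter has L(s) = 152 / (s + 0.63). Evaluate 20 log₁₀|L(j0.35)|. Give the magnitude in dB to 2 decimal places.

|j0.35 + 0.63| = √(0.35² + 0.63²) = 0.7207
|L(j0.35)| = 152 / 0.7207 = 210.91
20 log₁₀(210.91) = 46.482 dB

46.48 dB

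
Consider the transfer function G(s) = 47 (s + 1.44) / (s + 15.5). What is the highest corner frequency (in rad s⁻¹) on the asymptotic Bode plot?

15.5 rad s⁻¹

Break frequencies occur at each pole and zero magnitude: 1.44 rad s⁻¹, 15.5 rad s⁻¹.
The highest is 15.5 rad s⁻¹.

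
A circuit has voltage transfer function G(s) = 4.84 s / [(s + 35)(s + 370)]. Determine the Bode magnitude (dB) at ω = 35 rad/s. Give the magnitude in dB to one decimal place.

|j35| = 35
|j35 + 35| = √(35² + 35²) = 49.5
|j35 + 370| = √(35² + 370²) = 371.7
|G(j35)| = 4.84 × 35 / (49.5 × 371.7) = 0.0092086
20 log₁₀(0.0092086) = -40.72 dB

-40.7 dB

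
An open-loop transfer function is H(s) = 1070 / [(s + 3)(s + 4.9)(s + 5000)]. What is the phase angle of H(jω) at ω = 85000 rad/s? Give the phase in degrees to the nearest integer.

∠(j85000 + 3) = arctan(85000/3) = 90.00°
∠(j85000 + 4.9) = arctan(85000/4.9) = 90.00°
∠(j85000 + 5000) = arctan(85000/5000) = 86.63°
∠H(j85000) = − (90.00° + 90.00° + 86.63°) = -266.63°

-267°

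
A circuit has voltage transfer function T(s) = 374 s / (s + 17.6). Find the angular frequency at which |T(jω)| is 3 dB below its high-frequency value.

17.6 rad/sec

For a single-pole high-pass, the −3 dB point is at the pole: ω = 17.6 rad/sec.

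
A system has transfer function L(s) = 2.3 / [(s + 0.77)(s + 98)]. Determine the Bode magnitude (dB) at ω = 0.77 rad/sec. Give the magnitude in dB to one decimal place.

-33.3 dB

|j0.77 + 0.77| = √(0.77² + 0.77²) = 1.089
|j0.77 + 98| = √(0.77² + 98²) = 98
|L(j0.77)| = 2.3 / (1.089 × 98) = 0.021552
20 log₁₀(0.021552) = -33.33 dB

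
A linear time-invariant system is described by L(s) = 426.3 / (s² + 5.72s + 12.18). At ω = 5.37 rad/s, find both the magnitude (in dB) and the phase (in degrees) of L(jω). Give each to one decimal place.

|L| = 21.7 dB, ∠L = -118.5 deg

|(j5.37)² + 5.72(j5.37) + 12.18| = |-16.657 + j30.716| = 34.94
|L(j5.37)| = 426.3 / 34.94 = 12.2
20 log₁₀(12.2) = 21.73 dB
∠[(j5.37)² + 5.72(j5.37) + 12.18] = ∠[-16.657 + j30.716] = 118.47°
∠L(j5.37) = −118.47° = -118.47°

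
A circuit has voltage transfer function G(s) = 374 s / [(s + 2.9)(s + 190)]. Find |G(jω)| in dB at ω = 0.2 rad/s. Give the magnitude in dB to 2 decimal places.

-17.37 dB

|j0.2| = 0.2
|j0.2 + 2.9| = √(0.2² + 2.9²) = 2.907
|j0.2 + 190| = √(0.2² + 190²) = 190
|G(j0.2)| = 374 × 0.2 / (2.907 × 190) = 0.13543
20 log₁₀(0.13543) = -17.366 dB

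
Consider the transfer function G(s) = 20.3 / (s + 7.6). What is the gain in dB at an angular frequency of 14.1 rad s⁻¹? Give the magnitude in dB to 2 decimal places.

|j14.1 + 7.6| = √(14.1² + 7.6²) = 16.02
|G(j14.1)| = 20.3 / 16.02 = 1.2673
20 log₁₀(1.2673) = 2.058 dB

2.06 dB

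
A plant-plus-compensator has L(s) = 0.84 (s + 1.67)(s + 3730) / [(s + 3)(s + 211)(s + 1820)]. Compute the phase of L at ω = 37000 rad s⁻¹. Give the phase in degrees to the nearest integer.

-93°

∠(j37000 + 1.67) = arctan(37000/1.67) = 90.00°
∠(j37000 + 3730) = arctan(37000/3730) = 84.24°
∠(j37000 + 3) = arctan(37000/3) = 90.00°
∠(j37000 + 211) = arctan(37000/211) = 89.67°
∠(j37000 + 1820) = arctan(37000/1820) = 87.18°
∠L(j37000) = 90.00° + 84.24° − (90.00° + 89.67° + 87.18°) = -92.61°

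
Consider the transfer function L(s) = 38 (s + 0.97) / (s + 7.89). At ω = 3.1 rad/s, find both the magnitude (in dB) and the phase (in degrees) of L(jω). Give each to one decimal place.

|L| = 23.3 dB, ∠L = 51.2°

|j3.1 + 0.97| = √(3.1² + 0.97²) = 3.248
|j3.1 + 7.89| = √(3.1² + 7.89²) = 8.477
|L(j3.1)| = 38 × 3.248 / 8.477 = 14.561
20 log₁₀(14.561) = 23.26 dB
∠(j3.1 + 0.97) = arctan(3.1/0.97) = 72.62°
∠(j3.1 + 7.89) = arctan(3.1/7.89) = 21.45°
∠L(j3.1) = 72.62° − 21.45° = 51.17°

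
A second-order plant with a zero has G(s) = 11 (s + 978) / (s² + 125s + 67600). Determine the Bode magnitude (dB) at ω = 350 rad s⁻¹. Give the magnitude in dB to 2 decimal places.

-15.77 dB

|j350 + 978| = √(350² + 978²) = 1039
|(j350)² + 125(j350) + 67600| = |-54900 + j43750| = 7.02e+04
|G(j350)| = 11 × 1039 / 7.02e+04 = 0.16277
20 log₁₀(0.16277) = -15.769 dB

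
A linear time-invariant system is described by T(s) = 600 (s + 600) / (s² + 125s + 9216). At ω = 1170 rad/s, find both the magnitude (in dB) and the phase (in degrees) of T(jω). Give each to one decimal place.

|T| = -4.8 dB, ∠T = -111.0°

|j1170 + 600| = √(1170² + 600²) = 1315
|(j1170)² + 125(j1170) + 9216| = |-1.3597e+06 + j1.4625e+05| = 1.368e+06
|T(j1170)| = 600 × 1315 / 1.368e+06 = 0.5769
20 log₁₀(0.5769) = -4.78 dB
∠(j1170 + 600) = arctan(1170/600) = 62.85°
∠[(j1170)² + 125(j1170) + 9216] = ∠[-1.3597e+06 + j1.4625e+05] = 173.86°
∠T(j1170) = 62.85° − 173.86° = -111.01°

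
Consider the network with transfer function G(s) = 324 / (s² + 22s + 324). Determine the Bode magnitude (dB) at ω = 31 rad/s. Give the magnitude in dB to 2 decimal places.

|(j31)² + 22(j31) + 324| = |-637 + j682| = 933.2
|G(j31)| = 324 / 933.2 = 0.34719
20 log₁₀(0.34719) = -9.189 dB

-9.19 dB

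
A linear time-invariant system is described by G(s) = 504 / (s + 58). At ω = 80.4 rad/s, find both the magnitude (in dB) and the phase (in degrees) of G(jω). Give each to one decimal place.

|G| = 14.1 dB, ∠G = -54.2°

|j80.4 + 58| = √(80.4² + 58²) = 99.14
|G(j80.4)| = 504 / 99.14 = 5.0839
20 log₁₀(5.0839) = 14.12 dB
∠(j80.4 + 58) = arctan(80.4/58) = 54.19°
∠G(j80.4) = −54.19° = -54.19°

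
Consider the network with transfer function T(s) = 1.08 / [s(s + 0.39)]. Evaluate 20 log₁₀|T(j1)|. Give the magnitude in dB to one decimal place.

|j1 + 0.39| = √(1² + 0.39²) = 1.073
|j1| = 1
|T(j1)| = 1.08 / (1.073 × 1) = 1.0062
20 log₁₀(1.0062) = 0.05 dB

0.1 dB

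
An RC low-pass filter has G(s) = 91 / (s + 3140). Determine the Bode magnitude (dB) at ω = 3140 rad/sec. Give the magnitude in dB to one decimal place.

|j3140 + 3140| = √(3140² + 3140²) = 4441
|G(j3140)| = 91 / 4441 = 0.020493
20 log₁₀(0.020493) = -33.77 dB

-33.8 dB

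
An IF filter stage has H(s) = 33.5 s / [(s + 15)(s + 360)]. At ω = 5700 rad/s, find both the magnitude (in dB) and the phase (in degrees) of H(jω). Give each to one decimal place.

|j5700| = 5700
|j5700 + 15| = √(5700² + 15²) = 5700
|j5700 + 360| = √(5700² + 360²) = 5711
|H(j5700)| = 33.5 × 5700 / (5700 × 5711) = 0.0058655
20 log₁₀(0.0058655) = -44.63 dB
∠(j5700) = 90.00°
∠(j5700 + 15) = arctan(5700/15) = 89.85°
∠(j5700 + 360) = arctan(5700/360) = 86.39°
∠H(j5700) = 90.00° − (89.85° + 86.39°) = -86.24°

|H| = -44.6 dB, ∠H = -86.2 deg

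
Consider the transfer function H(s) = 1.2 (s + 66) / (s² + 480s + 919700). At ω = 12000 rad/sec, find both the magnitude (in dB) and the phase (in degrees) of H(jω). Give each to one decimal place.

|H| = -80.0 dB, ∠H = -88.0°

|j12000 + 66| = √(12000² + 66²) = 1.2e+04
|(j12000)² + 480(j12000) + 919700| = |-1.4308e+08 + j5.76e+06| = 1.432e+08
|H(j12000)| = 1.2 × 1.2e+04 / 1.432e+08 = 0.00010056
20 log₁₀(0.00010056) = -79.95 dB
∠(j12000 + 66) = arctan(12000/66) = 89.68°
∠[(j12000)² + 480(j12000) + 919700] = ∠[-1.4308e+08 + j5.76e+06] = 177.69°
∠H(j12000) = 89.68° − 177.69° = -88.01°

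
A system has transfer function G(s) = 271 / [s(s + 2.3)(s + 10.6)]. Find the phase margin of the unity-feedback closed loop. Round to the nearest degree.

3°

Gain crossover: |G(jω)| = 1 at ω ≈ 4.58 rad/s.
∠G(j4.58) = −90° − arctan(4.58/2.3) − arctan(4.58/10.6) ≈ -176.70°
PM = 180° + (-176.70°) = 3.30°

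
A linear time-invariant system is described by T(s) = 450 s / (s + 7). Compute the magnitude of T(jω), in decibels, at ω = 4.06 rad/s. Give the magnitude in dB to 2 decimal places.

|j4.06| = 4.06
|j4.06 + 7| = √(4.06² + 7²) = 8.092
|T(j4.06)| = 450 × 4.06 / 8.092 = 225.77
20 log₁₀(225.77) = 47.073 dB

47.07 dB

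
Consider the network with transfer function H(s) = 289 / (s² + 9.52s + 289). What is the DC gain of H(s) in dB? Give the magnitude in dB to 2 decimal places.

0.00 dB

H(0) = 289 / 289 = 1
20 log₁₀(1) = 0.000 dB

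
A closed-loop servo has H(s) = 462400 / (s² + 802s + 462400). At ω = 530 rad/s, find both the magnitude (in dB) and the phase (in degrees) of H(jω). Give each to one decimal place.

|(j530)² + 802(j530) + 462400| = |1.815e+05 + j4.2506e+05| = 4.622e+05
|H(j530)| = 462400 / 4.622e+05 = 1.0005
20 log₁₀(1.0005) = 0.00 dB
∠[(j530)² + 802(j530) + 462400] = ∠[1.815e+05 + j4.2506e+05] = 66.88°
∠H(j530) = −66.88° = -66.88°

|H| = 0.0 dB, ∠H = -66.9°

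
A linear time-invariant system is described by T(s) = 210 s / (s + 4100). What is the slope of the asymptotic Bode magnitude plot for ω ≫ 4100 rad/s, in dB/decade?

With 1 zero and 1 pole, the high-frequency asymptotic slope is 20 × (1 − 1) = 0 dB/decade.

0 dB/decade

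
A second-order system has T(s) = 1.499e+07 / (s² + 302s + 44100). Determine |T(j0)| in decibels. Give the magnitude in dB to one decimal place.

50.6 dB

T(0) = 1.499e+07 / 44100 = 339.91
20 log₁₀(339.91) = 50.63 dB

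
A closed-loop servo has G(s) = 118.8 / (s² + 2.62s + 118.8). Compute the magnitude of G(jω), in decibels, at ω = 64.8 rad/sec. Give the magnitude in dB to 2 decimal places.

|(j64.8)² + 2.62(j64.8) + 118.8| = |-4080.2 + j169.78| = 4084
|G(j64.8)| = 118.8 / 4084 = 0.029091
20 log₁₀(0.029091) = -30.725 dB

-30.72 dB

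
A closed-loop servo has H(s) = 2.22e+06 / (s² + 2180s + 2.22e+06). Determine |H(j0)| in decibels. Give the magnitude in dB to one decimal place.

H(0) = 2.22e+06 / 2.22e+06 = 1
20 log₁₀(1) = 0.00 dB

0.0 dB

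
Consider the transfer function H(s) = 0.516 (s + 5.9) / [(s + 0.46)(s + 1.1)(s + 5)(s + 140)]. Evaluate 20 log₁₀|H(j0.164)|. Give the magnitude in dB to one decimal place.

|j0.164 + 5.9| = √(0.164² + 5.9²) = 5.902
|j0.164 + 0.46| = √(0.164² + 0.46²) = 0.4884
|j0.164 + 1.1| = √(0.164² + 1.1²) = 1.112
|j0.164 + 5| = √(0.164² + 5²) = 5.003
|j0.164 + 140| = √(0.164² + 140²) = 140
|H(j0.164)| = 0.516 × 5.902 / (0.4884 × 1.112 × 5.003 × 140) = 0.0080063
20 log₁₀(0.0080063) = -41.93 dB

-41.9 dB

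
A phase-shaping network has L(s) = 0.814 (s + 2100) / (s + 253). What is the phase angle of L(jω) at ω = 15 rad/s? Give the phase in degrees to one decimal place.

-3.0 deg

∠(j15 + 2100) = arctan(15/2100) = 0.41°
∠(j15 + 253) = arctan(15/253) = 3.39°
∠L(j15) = 0.41° − 3.39° = -2.98°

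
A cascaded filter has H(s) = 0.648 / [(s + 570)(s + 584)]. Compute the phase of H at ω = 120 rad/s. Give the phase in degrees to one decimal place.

∠(j120 + 570) = arctan(120/570) = 11.89°
∠(j120 + 584) = arctan(120/584) = 11.61°
∠H(j120) = − (11.89° + 11.61°) = -23.50°

-23.5 deg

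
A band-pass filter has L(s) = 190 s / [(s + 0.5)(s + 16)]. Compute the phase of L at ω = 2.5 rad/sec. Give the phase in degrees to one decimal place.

2.4°

∠(j2.5) = 90.00°
∠(j2.5 + 0.5) = arctan(2.5/0.5) = 78.69°
∠(j2.5 + 16) = arctan(2.5/16) = 8.88°
∠L(j2.5) = 90.00° − (78.69° + 8.88°) = 2.43°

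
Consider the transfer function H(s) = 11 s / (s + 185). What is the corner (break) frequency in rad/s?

185 rad/s

The single real pole at s = −185 gives a corner at ω = 185 rad/s.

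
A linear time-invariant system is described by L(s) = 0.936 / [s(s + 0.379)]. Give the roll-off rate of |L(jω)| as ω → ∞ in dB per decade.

-40 dB/decade

With 0 zeros and 2 poles, the high-frequency asymptotic slope is 20 × (0 − 2) = -40 dB/decade.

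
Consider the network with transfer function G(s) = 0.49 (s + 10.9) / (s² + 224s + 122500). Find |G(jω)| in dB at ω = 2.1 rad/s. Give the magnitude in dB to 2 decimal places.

|j2.1 + 10.9| = √(2.1² + 10.9²) = 11.1
|(j2.1)² + 224(j2.1) + 122500| = |1.225e+05 + j470.4| = 1.225e+05
|G(j2.1)| = 0.49 × 11.1 / 1.225e+05 = 4.4403e-05
20 log₁₀(4.4403e-05) = -87.052 dB

-87.05 dB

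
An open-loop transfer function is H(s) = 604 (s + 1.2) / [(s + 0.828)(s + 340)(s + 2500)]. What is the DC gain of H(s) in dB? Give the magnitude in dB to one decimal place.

-59.7 dB

H(0) = 604 × 1.2 / (0.828 × 340 × 2500) = 0.0010298
20 log₁₀(0.0010298) = -59.74 dB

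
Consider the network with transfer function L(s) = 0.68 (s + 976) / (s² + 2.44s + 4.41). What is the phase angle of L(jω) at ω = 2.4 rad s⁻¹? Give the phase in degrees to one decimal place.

∠(j2.4 + 976) = arctan(2.4/976) = 0.14°
∠[(j2.4)² + 2.44(j2.4) + 4.41] = ∠[-1.35 + j5.856] = 102.98°
∠L(j2.4) = 0.14° − 102.98° = -102.84°

-102.8°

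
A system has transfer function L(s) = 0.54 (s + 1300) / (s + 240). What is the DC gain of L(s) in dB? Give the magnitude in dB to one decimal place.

9.3 dB

L(0) = 0.54 × 1300 / 240 = 2.925
20 log₁₀(2.925) = 9.32 dB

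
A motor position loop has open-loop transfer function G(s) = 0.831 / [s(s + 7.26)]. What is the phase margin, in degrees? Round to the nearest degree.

89 deg

Gain crossover: |G(jω)| = 1 at ω ≈ 0.114 rad/s.
∠G(j0.114) = −90° − arctan(0.114/7.26) ≈ -90.90°
PM = 180° + (-90.90°) = 89.10°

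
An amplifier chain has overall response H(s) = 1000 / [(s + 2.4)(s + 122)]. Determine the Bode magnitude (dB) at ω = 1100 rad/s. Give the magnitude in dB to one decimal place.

-61.7 dB

|j1100 + 2.4| = √(1100² + 2.4²) = 1100
|j1100 + 122| = √(1100² + 122²) = 1107
|H(j1100)| = 1000 / (1100 × 1107) = 0.00082141
20 log₁₀(0.00082141) = -61.71 dB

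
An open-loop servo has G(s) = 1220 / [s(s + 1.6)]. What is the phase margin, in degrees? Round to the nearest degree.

Gain crossover: |G(jω)| = 1 at ω ≈ 34.9 rad/s.
∠G(j34.9) = −90° − arctan(34.9/1.6) ≈ -177.38°
PM = 180° + (-177.38°) = 2.62°

3°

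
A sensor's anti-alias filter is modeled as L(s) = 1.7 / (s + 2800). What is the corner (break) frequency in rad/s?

2800 rad/s

The single real pole at s = −2800 gives a corner at ω = 2800 rad/s.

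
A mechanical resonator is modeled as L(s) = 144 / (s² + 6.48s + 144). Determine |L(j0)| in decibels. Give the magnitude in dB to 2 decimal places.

L(0) = 144 / 144 = 1
20 log₁₀(1) = 0.000 dB

0.00 dB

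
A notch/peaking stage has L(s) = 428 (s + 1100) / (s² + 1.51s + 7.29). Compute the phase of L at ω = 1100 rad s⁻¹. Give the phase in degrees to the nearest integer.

∠(j1100 + 1100) = arctan(1100/1100) = 45.00°
∠[(j1100)² + 1.51(j1100) + 7.29] = ∠[-1.21e+06 + j1661] = 179.92°
∠L(j1100) = 45.00° − 179.92° = -134.92°

-135°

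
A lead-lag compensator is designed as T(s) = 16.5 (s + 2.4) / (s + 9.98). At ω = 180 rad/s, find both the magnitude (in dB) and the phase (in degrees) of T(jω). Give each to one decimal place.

|j180 + 2.4| = √(180² + 2.4²) = 180
|j180 + 9.98| = √(180² + 9.98²) = 180.3
|T(j180)| = 16.5 × 180 / 180.3 = 16.476
20 log₁₀(16.476) = 24.34 dB
∠(j180 + 2.4) = arctan(180/2.4) = 89.24°
∠(j180 + 9.98) = arctan(180/9.98) = 86.83°
∠T(j180) = 89.24° − 86.83° = 2.41°

|T| = 24.3 dB, ∠T = 2.4°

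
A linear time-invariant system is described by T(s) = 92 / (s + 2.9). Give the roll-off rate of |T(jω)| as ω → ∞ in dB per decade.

-20 dB/decade

With 0 zeros and 1 pole, the high-frequency asymptotic slope is 20 × (0 − 1) = -20 dB/decade.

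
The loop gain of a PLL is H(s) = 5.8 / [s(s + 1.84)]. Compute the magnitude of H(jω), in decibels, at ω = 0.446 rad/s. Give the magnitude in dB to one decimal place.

16.7 dB

|j0.446 + 1.84| = √(0.446² + 1.84²) = 1.893
|j0.446| = 0.446
|H(j0.446)| = 5.8 / (1.893 × 0.446) = 6.8688
20 log₁₀(6.8688) = 16.74 dB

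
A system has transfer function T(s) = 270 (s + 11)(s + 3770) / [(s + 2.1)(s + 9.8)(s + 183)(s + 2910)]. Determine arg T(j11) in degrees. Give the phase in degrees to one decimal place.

∠(j11 + 11) = arctan(11/11) = 45.00°
∠(j11 + 3770) = arctan(11/3770) = 0.17°
∠(j11 + 2.1) = arctan(11/2.1) = 79.19°
∠(j11 + 9.8) = arctan(11/9.8) = 48.30°
∠(j11 + 183) = arctan(11/183) = 3.44°
∠(j11 + 2910) = arctan(11/2910) = 0.22°
∠T(j11) = 45.00° + 0.17° − (79.19° + 48.30° + 3.44° + 0.22°) = -85.98°

-86.0°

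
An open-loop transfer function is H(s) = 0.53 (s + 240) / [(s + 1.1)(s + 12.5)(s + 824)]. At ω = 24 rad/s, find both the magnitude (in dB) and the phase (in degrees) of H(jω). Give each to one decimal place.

|H| = -72.4 dB, ∠H = -145.8°

|j24 + 240| = √(24² + 240²) = 241.2
|j24 + 1.1| = √(24² + 1.1²) = 24.03
|j24 + 12.5| = √(24² + 12.5²) = 27.06
|j24 + 824| = √(24² + 824²) = 824.3
|H(j24)| = 0.53 × 241.2 / (24.03 × 27.06 × 824.3) = 0.00023853
20 log₁₀(0.00023853) = -72.45 dB
∠(j24 + 240) = arctan(24/240) = 5.71°
∠(j24 + 1.1) = arctan(24/1.1) = 87.38°
∠(j24 + 12.5) = arctan(24/12.5) = 62.49°
∠(j24 + 824) = arctan(24/824) = 1.67°
∠H(j24) = 5.71° − (87.38° + 62.49° + 1.67°) = -145.82°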